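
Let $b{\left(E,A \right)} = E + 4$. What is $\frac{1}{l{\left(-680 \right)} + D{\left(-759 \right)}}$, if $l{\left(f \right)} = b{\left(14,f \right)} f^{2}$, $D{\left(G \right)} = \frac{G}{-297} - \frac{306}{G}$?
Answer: $\frac{2277}{18951933137} \approx 1.2015 \cdot 10^{-7}$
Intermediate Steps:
$D{\left(G \right)} = - \frac{306}{G} - \frac{G}{297}$ ($D{\left(G \right)} = G \left(- \frac{1}{297}\right) - \frac{306}{G} = - \frac{G}{297} - \frac{306}{G} = - \frac{306}{G} - \frac{G}{297}$)
$b{\left(E,A \right)} = 4 + E$
$l{\left(f \right)} = 18 f^{2}$ ($l{\left(f \right)} = \left(4 + 14\right) f^{2} = 18 f^{2}$)
$\frac{1}{l{\left(-680 \right)} + D{\left(-759 \right)}} = \frac{1}{18 \left(-680\right)^{2} - \left(- \frac{23}{9} + \frac{306}{-759}\right)} = \frac{1}{18 \cdot 462400 + \left(\left(-306\right) \left(- \frac{1}{759}\right) + \frac{23}{9}\right)} = \frac{1}{8323200 + \left(\frac{102}{253} + \frac{23}{9}\right)} = \frac{1}{8323200 + \frac{6737}{2277}} = \frac{1}{\frac{18951933137}{2277}} = \frac{2277}{18951933137}$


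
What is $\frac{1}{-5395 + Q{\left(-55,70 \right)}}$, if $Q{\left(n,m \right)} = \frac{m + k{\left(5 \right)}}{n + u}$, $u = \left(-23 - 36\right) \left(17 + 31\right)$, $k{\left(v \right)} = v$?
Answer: $- \frac{2887}{15575440} \approx -0.00018536$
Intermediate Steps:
$u = -2832$ ($u = \left(-59\right) 48 = -2832$)
$Q{\left(n,m \right)} = \frac{5 + m}{-2832 + n}$ ($Q{\left(n,m \right)} = \frac{m + 5}{n - 2832} = \frac{5 + m}{-2832 + n}$)
$\frac{1}{-5395 + Q{\left(-55,70 \right)}} = \frac{1}{-5395 + \frac{5 + 70}{-2832 - 55}} = \frac{1}{-5395 + \frac{1}{-2887} \cdot 75} = \frac{1}{-5395 - \frac{75}{2887}} = \frac{1}{- \frac{15575440}{2887}} = - \frac{2887}{15575440}$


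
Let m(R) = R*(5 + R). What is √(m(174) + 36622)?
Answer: 2*√16942 ≈ 260.32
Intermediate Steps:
√(m(174) + 36622) = √(174*(5 + 174) + 36622) = √(174*179 + 36622) = √(31146 + 36622) = √67768 = 2*√16942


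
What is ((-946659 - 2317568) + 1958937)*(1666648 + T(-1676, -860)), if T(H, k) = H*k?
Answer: -4056851762320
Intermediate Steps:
((-946659 - 2317568) + 1958937)*(1666648 + T(-1676, -860)) = ((-946659 - 2317568) + 1958937)*(1666648 - 1676*(-860)) = (-3264227 + 1958937)*(1666648 + 1441360) = -1305290*3108008 = -4056851762320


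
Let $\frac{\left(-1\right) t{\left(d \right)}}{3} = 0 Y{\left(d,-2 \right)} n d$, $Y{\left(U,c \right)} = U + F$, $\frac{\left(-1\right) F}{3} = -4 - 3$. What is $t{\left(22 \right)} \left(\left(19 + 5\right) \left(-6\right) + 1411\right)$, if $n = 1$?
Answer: $0$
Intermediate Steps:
$F = 21$ ($F = - 3 \left(-4 - 3\right) = \left(-3\right) \left(-7\right) = 21$)
$Y{\left(U,c \right)} = 21 + U$ ($Y{\left(U,c \right)} = U + 21 = 21 + U$)
$t{\left(d \right)} = 0$ ($t{\left(d \right)} = - 3 \cdot 0 \left(21 + d\right) 1 d = - 3 \cdot 0 d = \left(-3\right) 0 = 0$)
$t{\left(22 \right)} \left(\left(19 + 5\right) \left(-6\right) + 1411\right) = 0 \left(\left(19 + 5\right) \left(-6\right) + 1411\right) = 0 \left(24 \left(-6\right) + 1411\right) = 0 \left(-144 + 1411\right) = 0 \cdot 1267 = 0$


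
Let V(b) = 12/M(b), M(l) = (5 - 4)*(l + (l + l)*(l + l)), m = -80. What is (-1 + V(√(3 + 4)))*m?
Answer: 1680/37 + 320*√7/259 ≈ 48.674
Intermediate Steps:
M(l) = l + 4*l² (M(l) = 1*(l + (2*l)*(2*l)) = 1*(l + 4*l²) = l + 4*l²)
V(b) = 12/(b*(1 + 4*b)) (V(b) = 12/((b*(1 + 4*b))) = 12*(1/(b*(1 + 4*b))) = 12/(b*(1 + 4*b)))
(-1 + V(√(3 + 4)))*m = (-1 + 12/((√(3 + 4))*(1 + 4*√(3 + 4))))*(-80) = (-1 + 12/((√7)*(1 + 4*√7)))*(-80) = (-1 + 12*(√7/7)/(1 + 4*√7))*(-80) = (-1 + 12*√7/(7*(1 + 4*√7)))*(-80) = 80 - 960*√7/(7*(1 + 4*√7))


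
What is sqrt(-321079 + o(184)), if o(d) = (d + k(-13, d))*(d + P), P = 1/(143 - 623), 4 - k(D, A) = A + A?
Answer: I*sqrt(5667178)/4 ≈ 595.15*I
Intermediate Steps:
k(D, A) = 4 - 2*A (k(D, A) = 4 - (A + A) = 4 - 2*A)
P = -1/480 (P = 1/(-480) = -1/480 ≈ -0.0020833)
o(d) = (4 - d)*(-1/480 + d) (o(d) = (d + (4 - 2*d))*(d - 1/480) = (4 - d)*(-1/480 + d))
sqrt(-321079 + o(184)) = sqrt(-321079 + (-1/120 - 1*184**2 + (1921/480)*184)) = sqrt(-321079 + (-1/120 - 1*33856 + 44183/60)) = sqrt(-321079 + (-1/120 - 33856 + 44183/60)) = sqrt(-321079 - 264957/8) = sqrt(-2833589/8) = I*sqrt(5667178)/4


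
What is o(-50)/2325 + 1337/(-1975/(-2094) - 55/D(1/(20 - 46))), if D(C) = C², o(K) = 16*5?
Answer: -2248126/1448064777 ≈ -0.0015525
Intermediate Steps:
o(K) = 80
o(-50)/2325 + 1337/(-1975/(-2094) - 55/D(1/(20 - 46))) = 80/2325 + 1337/(-1975/(-2094) - 55*(20 - 46)²) = 80*(1/2325) + 1337/(-1975*(-1/2094) - 55/((1/(-26))²)) = 16/465 + 1337/(1975/2094 - 55/((-1/26)²)) = 16/465 + 1337/(1975/2094 - 55/1/676) = 16/465 + 1337/(1975/2094 - 55*676) = 16/465 + 1337/(1975/2094 - 37180) = 16/465 + 1337/(-77852945/2094) = 16/465 + 1337*(-2094/77852945) = 16/465 - 2799678/77852945 = -2248126/1448064777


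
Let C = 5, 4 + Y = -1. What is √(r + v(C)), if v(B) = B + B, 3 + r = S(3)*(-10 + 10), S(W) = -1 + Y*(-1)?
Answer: √7 ≈ 2.6458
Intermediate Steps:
Y = -5 (Y = -4 - 1 = -5)
S(W) = 4 (S(W) = -1 - 5*(-1) = -1 + 5 = 4)
r = -3 (r = -3 + 4*(-10 + 10) = -3 + 4*0 = -3 + 0 = -3)
v(B) = 2*B
√(r + v(C)) = √(-3 + 2*5) = √(-3 + 10) = √7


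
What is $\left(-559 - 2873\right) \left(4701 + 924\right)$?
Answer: $-19305000$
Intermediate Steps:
$\left(-559 - 2873\right) \left(4701 + 924\right) = \left(-3432\right) 5625 = -19305000$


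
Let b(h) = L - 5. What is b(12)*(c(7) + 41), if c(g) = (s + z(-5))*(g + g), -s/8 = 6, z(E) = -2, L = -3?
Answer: 5272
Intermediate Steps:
s = -48 (s = -8*6 = -48)
b(h) = -8 (b(h) = -3 - 5 = -8)
c(g) = -100*g (c(g) = (-48 - 2)*(g + g) = -100*g)
b(12)*(c(7) + 41) = -8*(-100*7 + 41) = -8*(-700 + 41) = -8*(-659) = 5272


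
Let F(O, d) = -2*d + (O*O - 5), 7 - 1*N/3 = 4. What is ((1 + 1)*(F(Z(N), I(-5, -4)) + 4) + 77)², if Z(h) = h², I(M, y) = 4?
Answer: 173738761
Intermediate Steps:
N = 9 (N = 21 - 3*4 = 21 - 12 = 9)
F(O, d) = -5 + O² - 2*d (F(O, d) = -2*d + (O² - 5) = -2*d + (-5 + O²) = -5 + O² - 2*d)
((1 + 1)*(F(Z(N), I(-5, -4)) + 4) + 77)² = ((1 + 1)*((-5 + (9²)² - 2*4) + 4) + 77)² = (2*((-5 + 81² - 8) + 4) + 77)² = (2*((-5 + 6561 - 8) + 4) + 77)² = (2*(6548 + 4) + 77)² = (2*6552 + 77)² = (13104 + 77)² = 13181² = 173738761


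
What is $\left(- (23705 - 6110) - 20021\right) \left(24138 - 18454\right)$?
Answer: $-213809344$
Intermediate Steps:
$\left(- (23705 - 6110) - 20021\right) \left(24138 - 18454\right) = \left(\left(-1\right) 17595 - 20021\right) 5684 = \left(-17595 - 20021\right) 5684 = \left(-37616\right) 5684 = -213809344$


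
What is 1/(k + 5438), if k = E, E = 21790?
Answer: 1/27228 ≈ 3.6727e-5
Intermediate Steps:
k = 21790
1/(k + 5438) = 1/(21790 + 5438) = 1/27228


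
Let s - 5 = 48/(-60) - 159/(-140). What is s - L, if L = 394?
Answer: -54413/140 ≈ -388.66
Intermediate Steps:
s = 747/140 (s = 5 + (48/(-60) - 159/(-140)) = 5 + (48*(-1/60) - 159*(-1/140)) = 5 + (-⅘ + 159/140) = 5 + 47/140 = 747/140 ≈ 5.3357)
s - L = 747/140 - 1*394 = 747/140 - 394 = -54413/140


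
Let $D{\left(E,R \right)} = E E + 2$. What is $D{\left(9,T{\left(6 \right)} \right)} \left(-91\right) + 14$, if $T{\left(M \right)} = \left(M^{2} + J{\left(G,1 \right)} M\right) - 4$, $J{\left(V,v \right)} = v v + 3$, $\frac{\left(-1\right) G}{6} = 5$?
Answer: $-7539$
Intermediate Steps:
$G = -30$ ($G = \left(-6\right) 5 = -30$)
$J{\left(V,v \right)} = 3 + v^{2}$ ($J{\left(V,v \right)} = v^{2} + 3 = 3 + v^{2}$)
$T{\left(M \right)} = -4 + M^{2} + 4 M$ ($T{\left(M \right)} = \left(M^{2} + \left(3 + 1^{2}\right) M\right) - 4 = \left(M^{2} + \left(3 + 1\right) M\right) - 4 = \left(M^{2} + 4 M\right) - 4 = -4 + M^{2} + 4 M$)
$D{\left(E,R \right)} = 2 + E^{2}$ ($D{\left(E,R \right)} = E^{2} + 2 = 2 + E^{2}$)
$D{\left(9,T{\left(6 \right)} \right)} \left(-91\right) + 14 = \left(2 + 9^{2}\right) \left(-91\right) + 14 = \left(2 + 81\right) \left(-91\right) + 14 = 83 \left(-91\right) + 14 = -7553 + 14 = -7539$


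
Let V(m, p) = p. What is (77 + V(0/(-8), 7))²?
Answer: 7056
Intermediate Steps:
(77 + V(0/(-8), 7))² = (77 + 7)² = 84² = 7056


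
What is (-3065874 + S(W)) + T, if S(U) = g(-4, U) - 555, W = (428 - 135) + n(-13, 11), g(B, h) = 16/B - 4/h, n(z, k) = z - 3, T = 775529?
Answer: -634580412/277 ≈ -2.2909e+6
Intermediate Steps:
n(z, k) = -3 + z
g(B, h) = -4/h + 16/B
W = 277 (W = (428 - 135) + (-3 - 13) = 293 - 16 = 277)
S(U) = -559 - 4/U (S(U) = (-4/U + 16/(-4)) - 555 = (-4/U + 16*(-¼)) - 555 = (-4/U - 4) - 555 = (-4 - 4/U) - 555 = -559 - 4/U)
(-3065874 + S(W)) + T = (-3065874 + (-559 - 4/277)) + 775529 = (-3065874 - 154847/277) + 775529 = -849401945/277 + 775529 = -634580412/277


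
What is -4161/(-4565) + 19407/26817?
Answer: 66726164/40806535 ≈ 1.6352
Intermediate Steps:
-4161/(-4565) + 19407/26817 = -4161*(-1/4565) + 19407*(1/26817) = 4161/4565 + 6469/8939 = 66726164/40806535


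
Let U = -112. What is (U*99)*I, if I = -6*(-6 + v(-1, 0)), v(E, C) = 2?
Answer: -266112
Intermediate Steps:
I = 24 (I = -6*(-6 + 2) = -6*(-4) = -1*(-24) = 24)
(U*99)*I = -112*99*24 = -11088*24 = -266112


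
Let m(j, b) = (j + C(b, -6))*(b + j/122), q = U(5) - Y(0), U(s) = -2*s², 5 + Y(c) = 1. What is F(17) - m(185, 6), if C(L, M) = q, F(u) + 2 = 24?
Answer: -124779/122 ≈ -1022.8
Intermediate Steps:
Y(c) = -4 (Y(c) = -5 + 1 = -4)
F(u) = 22 (F(u) = -2 + 24 = 22)
q = -46 (q = -2*5² - 1*(-4) = -2*25 + 4 = -50 + 4 = -46)
C(L, M) = -46
m(j, b) = (-46 + j)*(b + j/122) (m(j, b) = (j - 46)*(b + j/122) = (-46 + j)*(b + j*(1/122)) = (-46 + j)*(b + j/122))
F(17) - m(185, 6) = 22 - (-46*6 - 23/61*185 + (1/122)*185² + 6*185) = 22 - (-276 - 4255/61 + (1/122)*34225 + 1110) = 22 - (-276 - 4255/61 + 34225/122 + 1110) = 22 - 1*127463/122 = 22 - 127463/122 = -124779/122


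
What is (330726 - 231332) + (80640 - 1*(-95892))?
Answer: 275926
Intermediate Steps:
(330726 - 231332) + (80640 - 1*(-95892)) = 99394 + (80640 + 95892) = 99394 + 176532 = 275926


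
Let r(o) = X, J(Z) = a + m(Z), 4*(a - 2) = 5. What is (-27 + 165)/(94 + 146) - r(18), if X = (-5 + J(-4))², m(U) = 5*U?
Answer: -37799/80 ≈ -472.49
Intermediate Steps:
a = 13/4 (a = 2 + (¼)*5 = 2 + 5/4 = 13/4 ≈ 3.2500)
J(Z) = 13/4 + 5*Z
X = 7569/16 (X = (-5 + (13/4 + 5*(-4)))² = (-5 + (13/4 - 20))² = (-5 - 67/4)² = (-87/4)² = 7569/16 ≈ 473.06)
r(o) = 7569/16
(-27 + 165)/(94 + 146) - r(18) = (-27 + 165)/(94 + 146) - 1*7569/16 = 138/240 - 7569/16 = 138*(1/240) - 7569/16 = 23/40 - 7569/16 = -37799/80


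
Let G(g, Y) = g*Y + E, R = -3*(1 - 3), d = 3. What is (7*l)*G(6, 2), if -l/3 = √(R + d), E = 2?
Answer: -882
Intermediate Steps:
R = 6 (R = -3*(-2) = 6)
G(g, Y) = 2 + Y*g (G(g, Y) = g*Y + 2 = Y*g + 2 = 2 + Y*g)
l = -9 (l = -3*√(6 + 3) = -3*√9 = -3*3 = -9)
(7*l)*G(6, 2) = (7*(-9))*(2 + 2*6) = -63*(2 + 12) = -63*14 = -882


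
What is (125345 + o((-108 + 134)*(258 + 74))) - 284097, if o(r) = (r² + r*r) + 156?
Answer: 148864252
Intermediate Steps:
o(r) = 156 + 2*r² (o(r) = (r² + r²) + 156 = 2*r² + 156 = 156 + 2*r²)
(125345 + o((-108 + 134)*(258 + 74))) - 284097 = (125345 + (156 + 2*((-108 + 134)*(258 + 74))²)) - 284097 = (125345 + (156 + 2*(26*332)²)) - 284097 = (125345 + (156 + 2*8632²)) - 284097 = (125345 + (156 + 2*74511424)) - 284097 = (125345 + (156 + 149022848)) - 284097 = (125345 + 149023004) - 284097 = 149148349 - 284097 = 148864252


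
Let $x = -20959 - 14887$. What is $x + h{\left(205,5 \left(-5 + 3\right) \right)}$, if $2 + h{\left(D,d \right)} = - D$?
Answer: $-36053$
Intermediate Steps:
$x = -35846$
$h{\left(D,d \right)} = -2 - D$
$x + h{\left(205,5 \left(-5 + 3\right) \right)} = -35846 - 207 = -36053$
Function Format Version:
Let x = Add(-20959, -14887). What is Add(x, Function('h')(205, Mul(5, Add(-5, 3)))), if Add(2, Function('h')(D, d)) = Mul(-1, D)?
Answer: -36053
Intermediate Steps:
x = -35846
Function('h')(D, d) = Add(-2, Mul(-1, D))
Add(x, Function('h')(205, Mul(5, Add(-5, 3)))) = Add(-35846, Add(-2, Mul(-1, 205))) = Add(-35846, Add(-2, -205)) = Add(-35846, -207) = -36053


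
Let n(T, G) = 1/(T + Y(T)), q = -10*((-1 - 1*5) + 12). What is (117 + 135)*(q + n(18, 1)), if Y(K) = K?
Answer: -15113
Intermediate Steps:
q = -60 (q = -10*((-1 - 5) + 12) = -10*(-6 + 12) = -10*6 = -60)
n(T, G) = 1/(2*T) (n(T, G) = 1/(T + T) = 1/(2*T))
(117 + 135)*(q + n(18, 1)) = (117 + 135)*(-60 + (½)/18) = 252*(-60 + (½)*(1/18)) = 252*(-60 + 1/36) = 252*(-2159/36) = -15113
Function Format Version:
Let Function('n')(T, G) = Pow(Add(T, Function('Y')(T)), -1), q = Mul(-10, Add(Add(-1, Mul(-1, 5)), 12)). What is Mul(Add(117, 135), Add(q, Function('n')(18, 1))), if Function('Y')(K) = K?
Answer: -15113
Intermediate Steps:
q = -60 (q = Mul(-10, Add(Add(-1, -5), 12)) = Mul(-10, Add(-6, 12)) = Mul(-10, 6) = -60)
Function('n')(T, G) = Mul(Rational(1, 2), Pow(T, -1)) (Function('n')(T, G) = Pow(Add(T, T), -1) = Pow(Mul(2, T), -1) = Mul(Rational(1, 2), Pow(T, -1)))
Mul(Add(117, 135), Add(q, Function('n')(18, 1))) = Mul(Add(117, 135), Add(-60, Mul(Rational(1, 2), Pow(18, -1)))) = Mul(252, Add(-60, Mul(Rational(1, 2), Rational(1, 18)))) = Mul(252, Add(-60, Rational(1, 36))) = Mul(252, Rational(-2159, 36)) = -15113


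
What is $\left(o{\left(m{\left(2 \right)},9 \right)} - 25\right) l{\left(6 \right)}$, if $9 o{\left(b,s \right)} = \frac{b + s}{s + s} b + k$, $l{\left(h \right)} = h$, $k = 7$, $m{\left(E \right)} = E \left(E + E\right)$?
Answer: $- \frac{3788}{27} \approx -140.3$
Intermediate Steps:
$m{\left(E \right)} = 2 E^{2}$ ($m{\left(E \right)} = E 2 E = 2 E^{2}$)
$o{\left(b,s \right)} = \frac{7}{9} + \frac{b \left(b + s\right)}{18 s}$ ($o{\left(b,s \right)} = \frac{\frac{b + s}{s + s} b + 7}{9} = \frac{\frac{b + s}{2 s} b + 7}{9} = \frac{\frac{b \left(b + s\right)}{2 s} + 7}{9} = \frac{7 + \frac{b \left(b + s\right)}{2 s}}{9} = \frac{7}{9} + \frac{b \left(b + s\right)}{18 s}$)
$\left(o{\left(m{\left(2 \right)},9 \right)} - 25\right) l{\left(6 \right)} = \left(\frac{\left(2 \cdot 2^{2}\right)^{2} + 9 \left(14 + 2 \cdot 2^{2}\right)}{18 \cdot 9} - 25\right) 6 = \left(\frac{1}{18} \cdot \frac{1}{9} \left(\left(2 \cdot 4\right)^{2} + 9 \left(14 + 2 \cdot 4\right)\right) - 25\right) 6 = \left(\frac{1}{18} \cdot \frac{1}{9} \left(8^{2} + 9 \left(14 + 8\right)\right) - 25\right) 6 = \left(\frac{1}{18} \cdot \frac{1}{9} \left(64 + 9 \cdot 22\right) - 25\right) 6 = \left(\frac{1}{18} \cdot \frac{1}{9} \left(64 + 198\right) - 25\right) 6 = \left(\frac{1}{18} \cdot \frac{1}{9} \cdot 262 - 25\right) 6 = \left(\frac{131}{81} - 25\right) 6 = \left(- \frac{1894}{81}\right) 6 = - \frac{3788}{27}$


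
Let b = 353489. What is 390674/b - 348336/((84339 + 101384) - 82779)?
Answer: -5182212503/2274348226 ≈ -2.2785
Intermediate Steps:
390674/b - 348336/((84339 + 101384) - 82779) = 390674/353489 - 348336/((84339 + 101384) - 82779) = 390674*(1/353489) - 348336/(185723 - 82779) = 390674/353489 - 348336/102944 = 390674/353489 - 348336*1/102944 = 390674/353489 - 21771/6434 = -5182212503/2274348226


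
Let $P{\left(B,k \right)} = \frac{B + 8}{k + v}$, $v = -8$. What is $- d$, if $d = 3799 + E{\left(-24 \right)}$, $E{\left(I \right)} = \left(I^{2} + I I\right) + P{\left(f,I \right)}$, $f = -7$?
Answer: $- \frac{158431}{32} \approx -4951.0$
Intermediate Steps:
$P{\left(B,k \right)} = \frac{8 + B}{-8 + k}$ ($P{\left(B,k \right)} = \frac{B + 8}{k - 8} = \frac{8 + B}{-8 + k}$)
$E{\left(I \right)} = \frac{1}{-8 + I} + 2 I^{2}$ ($E{\left(I \right)} = \left(I^{2} + I I\right) + \frac{8 - 7}{-8 + I} = \left(I^{2} + I^{2}\right) + \frac{1}{-8 + I} 1 = 2 I^{2} + \frac{1}{-8 + I} = \frac{1}{-8 + I} + 2 I^{2}$)
$d = \frac{158431}{32}$ ($d = 3799 + \frac{1 + 2 \left(-24\right)^{2} \left(-8 - 24\right)}{-8 - 24} = 3799 + \frac{1 + 2 \cdot 576 \left(-32\right)}{-32} = 3799 - \frac{1 - 36864}{32} = 3799 - - \frac{36863}{32} = 3799 + \frac{36863}{32} = \frac{158431}{32} \approx 4951.0$)
$- d = \left(-1\right) \frac{158431}{32} = - \frac{158431}{32}$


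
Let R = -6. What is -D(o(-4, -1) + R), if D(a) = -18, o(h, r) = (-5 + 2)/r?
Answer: 18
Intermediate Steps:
o(h, r) = -3/r
-D(o(-4, -1) + R) = -1*(-18) = 18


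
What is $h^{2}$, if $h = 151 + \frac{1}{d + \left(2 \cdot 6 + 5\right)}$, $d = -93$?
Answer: $\frac{131675625}{5776} \approx 22797.0$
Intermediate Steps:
$h = \frac{11475}{76}$ ($h = 151 + \frac{1}{-93 + \left(2 \cdot 6 + 5\right)} = 151 + \frac{1}{-93 + \left(12 + 5\right)} = 151 + \frac{1}{-93 + 17} = 151 + \frac{1}{-76} = 151 - \frac{1}{76} = \frac{11475}{76} \approx 150.99$)
$h^{2} = \left(\frac{11475}{76}\right)^{2} = \frac{131675625}{5776}$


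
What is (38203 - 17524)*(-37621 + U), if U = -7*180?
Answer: -804020199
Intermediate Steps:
U = -1260
(38203 - 17524)*(-37621 + U) = (38203 - 17524)*(-37621 - 1260) = 20679*(-38881) = -804020199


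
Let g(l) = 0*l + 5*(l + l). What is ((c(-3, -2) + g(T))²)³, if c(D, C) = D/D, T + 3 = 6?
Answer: 887503681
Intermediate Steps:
T = 3 (T = -3 + 6 = 3)
c(D, C) = 1
g(l) = 10*l (g(l) = 0 + 5*(2*l) = 0 + 10*l = 10*l)
((c(-3, -2) + g(T))²)³ = ((1 + 10*3)²)³ = ((1 + 30)²)³ = (31²)³ = 961³ = 887503681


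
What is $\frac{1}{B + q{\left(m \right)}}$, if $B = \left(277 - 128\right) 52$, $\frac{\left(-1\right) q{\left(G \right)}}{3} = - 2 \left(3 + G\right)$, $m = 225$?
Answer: $\frac{1}{9116} \approx 0.0001097$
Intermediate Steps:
$q{\left(G \right)} = 18 + 6 G$ ($q{\left(G \right)} = - 3 \left(- 2 \left(3 + G\right)\right) = - 3 \left(-6 - 2 G\right) = 18 + 6 G$)
$B = 7748$ ($B = 149 \cdot 52 = 7748$)
$\frac{1}{B + q{\left(m \right)}} = \frac{1}{7748 + \left(18 + 6 \cdot 225\right)} = \frac{1}{7748 + \left(18 + 1350\right)} = \frac{1}{7748 + 1368} = \frac{1}{9116}$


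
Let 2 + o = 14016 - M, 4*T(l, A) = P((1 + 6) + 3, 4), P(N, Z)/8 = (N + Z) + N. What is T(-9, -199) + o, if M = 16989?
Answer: -2927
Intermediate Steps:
P(N, Z) = 8*Z + 16*N (P(N, Z) = 8*((N + Z) + N) = 8*(Z + 2*N) = 8*Z + 16*N)
T(l, A) = 48 (T(l, A) = (8*4 + 16*((1 + 6) + 3))/4 = (32 + 16*(7 + 3))/4 = (32 + 16*10)/4 = (32 + 160)/4 = (1/4)*192 = 48)
o = -2975 (o = -2 + (14016 - 1*16989) = -2 + (14016 - 16989) = -2 - 2973 = -2975)
T(-9, -199) + o = 48 - 2975 = -2927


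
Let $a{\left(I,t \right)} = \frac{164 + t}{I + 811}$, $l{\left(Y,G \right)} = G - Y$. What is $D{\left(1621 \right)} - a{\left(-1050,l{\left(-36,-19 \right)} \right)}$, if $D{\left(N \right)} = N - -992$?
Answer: $\frac{624688}{239} \approx 2613.8$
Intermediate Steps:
$D{\left(N \right)} = 992 + N$ ($D{\left(N \right)} = N + 992 = 992 + N$)
$a{\left(I,t \right)} = \frac{164 + t}{811 + I}$
$D{\left(1621 \right)} - a{\left(-1050,l{\left(-36,-19 \right)} \right)} = \left(992 + 1621\right) - \frac{164 - -17}{811 - 1050} = 2613 - \frac{164 + \left(-19 + 36\right)}{-239} = 2613 - - \frac{164 + 17}{239} = 2613 - \left(- \frac{1}{239}\right) 181 = 2613 - - \frac{181}{239} = 2613 + \frac{181}{239} = \frac{624688}{239}$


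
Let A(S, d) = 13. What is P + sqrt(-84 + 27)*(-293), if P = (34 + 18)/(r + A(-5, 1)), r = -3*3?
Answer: 13 - 293*I*sqrt(57) ≈ 13.0 - 2212.1*I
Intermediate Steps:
r = -9 (r = -1*9 = -9)
P = 13 (P = (34 + 18)/(-9 + 13) = 52/4 = 52*(1/4) = 13)
P + sqrt(-84 + 27)*(-293) = 13 + sqrt(-84 + 27)*(-293) = 13 + sqrt(-57)*(-293) = 13 + (I*sqrt(57))*(-293) = 13 - 293*I*sqrt(57)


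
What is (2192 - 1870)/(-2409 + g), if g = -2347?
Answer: -161/2378 ≈ -0.067704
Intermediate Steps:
(2192 - 1870)/(-2409 + g) = (2192 - 1870)/(-2409 - 2347) = 322/(-4756) = 322*(-1/4756) = -161/2378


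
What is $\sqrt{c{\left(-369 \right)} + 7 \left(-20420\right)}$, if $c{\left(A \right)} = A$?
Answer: $i \sqrt{143309} \approx 378.56 i$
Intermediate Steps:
$\sqrt{c{\left(-369 \right)} + 7 \left(-20420\right)} = \sqrt{-369 + 7 \left(-20420\right)} = \sqrt{-369 - 142940} = \sqrt{-143309} = i \sqrt{143309}$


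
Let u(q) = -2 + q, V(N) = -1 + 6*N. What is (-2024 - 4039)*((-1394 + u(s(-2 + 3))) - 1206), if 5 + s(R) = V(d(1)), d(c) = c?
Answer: 15775926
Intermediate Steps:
s(R) = 0 (s(R) = -5 + (-1 + 6*1) = -5 + (-1 + 6) = -5 + 5 = 0)
(-2024 - 4039)*((-1394 + u(s(-2 + 3))) - 1206) = (-2024 - 4039)*((-1394 + (-2 + 0)) - 1206) = -6063*((-1394 - 2) - 1206) = -6063*(-1396 - 1206) = -6063*(-2602) = 15775926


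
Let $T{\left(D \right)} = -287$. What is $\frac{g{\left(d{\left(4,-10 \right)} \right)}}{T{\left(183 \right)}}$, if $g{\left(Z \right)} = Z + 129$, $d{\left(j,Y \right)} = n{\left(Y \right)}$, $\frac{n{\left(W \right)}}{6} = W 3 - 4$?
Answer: $\frac{75}{287} \approx 0.26132$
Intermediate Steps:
$n{\left(W \right)} = -24 + 18 W$ ($n{\left(W \right)} = 6 \left(W 3 - 4\right) = 6 \left(3 W - 4\right) = 6 \left(-4 + 3 W\right) = -24 + 18 W$)
$d{\left(j,Y \right)} = -24 + 18 Y$
$g{\left(Z \right)} = 129 + Z$
$\frac{g{\left(d{\left(4,-10 \right)} \right)}}{T{\left(183 \right)}} = \frac{129 + \left(-24 + 18 \left(-10\right)\right)}{-287} = \left(129 - 204\right) \left(- \frac{1}{287}\right) = \left(-75\right) \left(- \frac{1}{287}\right) = \frac{75}{287}$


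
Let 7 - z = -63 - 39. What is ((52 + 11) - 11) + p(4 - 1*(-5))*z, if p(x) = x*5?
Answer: 4957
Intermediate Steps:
z = 109 (z = 7 - (-63 - 39) = 7 - 1*(-102) = 7 + 102 = 109)
p(x) = 5*x
((52 + 11) - 11) + p(4 - 1*(-5))*z = ((52 + 11) - 11) + (5*(4 - 1*(-5)))*109 = (63 - 11) + (5*(4 + 5))*109 = 52 + (5*9)*109 = 52 + 45*109 = 52 + 4905 = 4957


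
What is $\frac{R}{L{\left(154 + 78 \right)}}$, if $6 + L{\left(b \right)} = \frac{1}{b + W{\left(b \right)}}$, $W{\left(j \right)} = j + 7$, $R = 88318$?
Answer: $- \frac{41597778}{2825} \approx -14725.0$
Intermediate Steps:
$W{\left(j \right)} = 7 + j$
$L{\left(b \right)} = -6 + \frac{1}{7 + 2 b}$ ($L{\left(b \right)} = -6 + \frac{1}{b + \left(7 + b\right)} = -6 + \frac{1}{7 + 2 b}$)
$\frac{R}{L{\left(154 + 78 \right)}} = \frac{88318}{\frac{1}{7 + 2 \left(154 + 78\right)} \left(-41 - 12 \left(154 + 78\right)\right)} = \frac{88318}{\frac{1}{7 + 2 \cdot 232} \left(-41 - 2784\right)} = \frac{88318}{\frac{1}{7 + 464} \left(-41 - 2784\right)} = \frac{88318}{\frac{1}{471} \left(-2825\right)} = \frac{88318}{- \frac{2825}{471}} = 88318 \left(- \frac{471}{2825}\right) = - \frac{41597778}{2825}$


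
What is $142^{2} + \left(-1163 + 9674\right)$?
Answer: $28675$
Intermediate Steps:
$142^{2} + \left(-1163 + 9674\right) = 20164 + 8511 = 28675$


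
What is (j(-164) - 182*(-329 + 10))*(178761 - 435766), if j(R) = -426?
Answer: -14811712160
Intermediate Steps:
(j(-164) - 182*(-329 + 10))*(178761 - 435766) = (-426 - 182*(-329 + 10))*(178761 - 435766) = (-426 - 182*(-319))*(-257005) = (-426 + 58058)*(-257005) = 57632*(-257005) = -14811712160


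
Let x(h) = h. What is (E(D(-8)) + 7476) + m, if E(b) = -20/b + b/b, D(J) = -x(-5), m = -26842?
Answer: -19369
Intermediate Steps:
D(J) = 5 (D(J) = -1*(-5) = 5)
E(b) = 1 - 20/b (E(b) = -20/b + 1 = 1 - 20/b)
(E(D(-8)) + 7476) + m = ((-20 + 5)/5 + 7476) - 26842 = ((⅕)*(-15) + 7476) - 26842 = (-3 + 7476) - 26842 = 7473 - 26842 = -19369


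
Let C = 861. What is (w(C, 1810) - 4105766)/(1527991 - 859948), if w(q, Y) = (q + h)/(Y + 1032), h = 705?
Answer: -201182507/32734107 ≈ -6.1460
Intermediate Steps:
w(q, Y) = (705 + q)/(1032 + Y) (w(q, Y) = (q + 705)/(Y + 1032) = (705 + q)/(1032 + Y))
(w(C, 1810) - 4105766)/(1527991 - 859948) = ((705 + 861)/(1032 + 1810) - 4105766)/(1527991 - 859948) = (1566/2842 - 4105766)/668043 = ((1/2842)*1566 - 4105766)*(1/668043) = (27/49 - 4105766)*(1/668043) = -201182507/49*1/668043 = -201182507/32734107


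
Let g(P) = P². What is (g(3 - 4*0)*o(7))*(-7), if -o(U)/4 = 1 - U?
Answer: -1512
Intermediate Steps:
o(U) = -4 + 4*U (o(U) = -4*(1 - U) = -4 + 4*U)
(g(3 - 4*0)*o(7))*(-7) = ((3 - 4*0)²*(-4 + 4*7))*(-7) = ((3 + 0)²*(-4 + 28))*(-7) = (3²*24)*(-7) = (9*24)*(-7) = 216*(-7) = -1512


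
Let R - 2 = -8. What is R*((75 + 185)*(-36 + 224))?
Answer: -293280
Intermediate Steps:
R = -6 (R = 2 - 8 = -6)
R*((75 + 185)*(-36 + 224)) = -6*(75 + 185)*(-36 + 224) = -1560*188 = -6*48880 = -293280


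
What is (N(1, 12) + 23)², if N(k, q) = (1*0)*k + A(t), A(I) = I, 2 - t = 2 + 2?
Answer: 441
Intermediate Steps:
t = -2 (t = 2 - (2 + 2) = 2 - 1*4 = 2 - 4 = -2)
N(k, q) = -2 (N(k, q) = (1*0)*k - 2 = 0*k - 2 = 0 - 2 = -2)
(N(1, 12) + 23)² = (-2 + 23)² = 21² = 441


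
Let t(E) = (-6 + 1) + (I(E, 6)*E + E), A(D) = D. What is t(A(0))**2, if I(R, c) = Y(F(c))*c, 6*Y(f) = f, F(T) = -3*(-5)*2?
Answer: 25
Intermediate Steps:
F(T) = 30 (F(T) = 15*2 = 30)
Y(f) = f/6
I(R, c) = 5*c (I(R, c) = ((1/6)*30)*c = 5*c)
t(E) = -5 + 31*E (t(E) = (-6 + 1) + ((5*6)*E + E) = -5 + (30*E + E) = -5 + 31*E)
t(A(0))**2 = (-5 + 31*0)**2 = (-5 + 0)**2 = (-5)**2 = 25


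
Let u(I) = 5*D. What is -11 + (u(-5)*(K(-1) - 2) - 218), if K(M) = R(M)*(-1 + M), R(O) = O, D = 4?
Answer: -229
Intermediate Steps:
u(I) = 20 (u(I) = 5*4 = 20)
K(M) = M*(-1 + M)
-11 + (u(-5)*(K(-1) - 2) - 218) = -11 + (20*(-(-1 - 1) - 2) - 218) = -11 + (20*(-1*(-2) - 2) - 218) = -11 + (20*(2 - 2) - 218) = -11 + (20*0 - 218) = -11 + (0 - 218) = -11 - 218 = -229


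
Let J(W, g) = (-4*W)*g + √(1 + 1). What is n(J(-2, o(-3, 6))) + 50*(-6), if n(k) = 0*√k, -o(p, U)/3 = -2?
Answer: -300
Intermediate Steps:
o(p, U) = 6 (o(p, U) = -3*(-2) = 6)
J(W, g) = √2 - 4*W*g (J(W, g) = -4*W*g + √2 = √2 - 4*W*g)
n(k) = 0
n(J(-2, o(-3, 6))) + 50*(-6) = 0 + 50*(-6) = 0 - 300 = -300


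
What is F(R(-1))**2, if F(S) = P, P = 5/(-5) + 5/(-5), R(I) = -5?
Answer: 4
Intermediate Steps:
P = -2 (P = 5*(-1/5) + 5*(-1/5) = -1 - 1 = -2)
F(S) = -2
F(R(-1))**2 = (-2)**2 = 4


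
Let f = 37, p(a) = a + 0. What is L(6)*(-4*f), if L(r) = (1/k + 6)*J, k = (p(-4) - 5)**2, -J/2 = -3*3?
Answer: -144152/9 ≈ -16017.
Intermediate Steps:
p(a) = a
J = 18 (J = -(-6)*3 = -2*(-9) = 18)
k = 81 (k = (-4 - 5)**2 = (-9)**2 = 81)
L(r) = 974/9 (L(r) = (1/81 + 6)*18 = (487/81)*18 = 974/9)
L(6)*(-4*f) = 974*(-4*37)/9 = (974/9)*(-148) = -144152/9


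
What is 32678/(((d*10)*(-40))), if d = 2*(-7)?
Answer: 16339/2800 ≈ 5.8354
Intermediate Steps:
d = -14
32678/(((d*10)*(-40))) = 32678/((-14*10*(-40))) = 32678/((-140*(-40))) = 32678/5600 = 32678*(1/5600) = 16339/2800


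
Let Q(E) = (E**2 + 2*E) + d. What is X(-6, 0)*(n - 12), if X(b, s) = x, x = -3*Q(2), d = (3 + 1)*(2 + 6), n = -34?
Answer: 5520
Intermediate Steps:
d = 32 (d = 4*8 = 32)
Q(E) = 32 + E**2 + 2*E (Q(E) = (E**2 + 2*E) + 32 = 32 + E**2 + 2*E)
x = -120 (x = -3*(32 + 2**2 + 2*2) = -3*(32 + 4 + 4) = -3*40 = -120)
X(b, s) = -120
X(-6, 0)*(n - 12) = -120*(-34 - 12) = -120*(-46) = 5520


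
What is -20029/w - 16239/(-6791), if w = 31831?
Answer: 380886670/216164321 ≈ 1.7620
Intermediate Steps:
-20029/w - 16239/(-6791) = -20029/31831 - 16239/(-6791) = -20029*1/31831 - 16239*(-1/6791) = -20029/31831 + 16239/6791 = 380886670/216164321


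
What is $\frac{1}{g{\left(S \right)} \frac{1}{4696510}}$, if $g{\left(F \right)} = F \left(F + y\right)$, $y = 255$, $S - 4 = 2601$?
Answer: $\frac{36127}{57310} \approx 0.63038$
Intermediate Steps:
$S = 2605$ ($S = 4 + 2601 = 2605$)
$g{\left(F \right)} = F \left(255 + F\right)$ ($g{\left(F \right)} = F \left(F + 255\right) = F \left(255 + F\right)$)
$\frac{1}{g{\left(S \right)} \frac{1}{4696510}} = \frac{1}{2605 \left(255 + 2605\right) \frac{1}{4696510}} = \frac{1}{2605 \cdot 2860 \cdot \frac{1}{4696510}} = \frac{1}{7450300 \cdot \frac{1}{4696510}} = \frac{1}{\frac{57310}{36127}} = \frac{36127}{57310}$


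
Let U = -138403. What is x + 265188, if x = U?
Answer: 126785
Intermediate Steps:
x = -138403
x + 265188 = -138403 + 265188 = 126785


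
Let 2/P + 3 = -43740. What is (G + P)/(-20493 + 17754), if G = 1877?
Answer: -82105609/119812077 ≈ -0.68529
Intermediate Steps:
P = -2/43743 (P = 2/(-3 - 43740) = 2/(-43743) = 2*(-1/43743) = -2/43743 ≈ -4.5722e-5)
(G + P)/(-20493 + 17754) = (1877 - 2/43743)/(-20493 + 17754) = (82105609/43743)/(-2739) = (82105609/43743)*(-1/2739) = -82105609/119812077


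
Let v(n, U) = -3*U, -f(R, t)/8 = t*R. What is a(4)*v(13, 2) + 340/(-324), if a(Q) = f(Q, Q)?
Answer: 62123/81 ≈ 766.95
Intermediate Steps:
f(R, t) = -8*R*t (f(R, t) = -8*t*R = -8*R*t)
a(Q) = -8*Q**2 (a(Q) = -8*Q*Q = -8*Q**2)
a(4)*v(13, 2) + 340/(-324) = (-8*4**2)*(-3*2) + 340/(-324) = -8*16*(-6) + 340*(-1/324) = -128*(-6) - 85/81 = 768 - 85/81 = 62123/81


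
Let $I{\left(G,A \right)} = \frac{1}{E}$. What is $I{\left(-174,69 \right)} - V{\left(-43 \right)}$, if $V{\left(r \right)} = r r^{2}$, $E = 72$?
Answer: $\frac{5724505}{72} \approx 79507.0$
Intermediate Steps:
$V{\left(r \right)} = r^{3}$
$I{\left(G,A \right)} = \frac{1}{72}$
$I{\left(-174,69 \right)} - V{\left(-43 \right)} = \frac{1}{72} - \left(-43\right)^{3} = \frac{1}{72} - -79507 = \frac{1}{72} + 79507 = \frac{5724505}{72}$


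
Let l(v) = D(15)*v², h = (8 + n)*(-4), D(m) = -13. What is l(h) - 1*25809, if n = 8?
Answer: -79057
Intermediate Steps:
h = -64 (h = (8 + 8)*(-4) = 16*(-4) = -64)
l(v) = -13*v²
l(h) - 1*25809 = -13*(-64)² - 1*25809 = -13*4096 - 25809 = -53248 - 25809 = -79057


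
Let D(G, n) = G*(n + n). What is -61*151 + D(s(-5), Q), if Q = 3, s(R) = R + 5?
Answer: -9211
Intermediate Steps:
s(R) = 5 + R
D(G, n) = 2*G*n (D(G, n) = G*(2*n) = 2*G*n)
-61*151 + D(s(-5), Q) = -61*151 + 2*(5 - 5)*3 = -9211 + 2*0*3 = -9211 + 0 = -9211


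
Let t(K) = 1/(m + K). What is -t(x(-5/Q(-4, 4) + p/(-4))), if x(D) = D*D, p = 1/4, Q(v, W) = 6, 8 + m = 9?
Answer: -2304/4153 ≈ -0.55478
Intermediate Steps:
m = 1 (m = -8 + 9 = 1)
p = ¼ ≈ 0.25000
x(D) = D²
t(K) = 1/(1 + K)
-t(x(-5/Q(-4, 4) + p/(-4))) = -1/(1 + (-5/6 + (¼)/(-4))²) = -1/(1 + (-5*⅙ + (¼)*(-¼))²) = -1/(1 + (-⅚ - 1/16)²) = -1/(1 + (-43/48)²) = -1/(1 + 1849/2304) = -1/4153/2304 = -1*2304/4153 = -2304/4153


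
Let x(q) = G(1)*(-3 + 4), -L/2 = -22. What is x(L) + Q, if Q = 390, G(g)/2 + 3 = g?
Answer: 386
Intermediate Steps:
L = 44 (L = -2*(-22) = 44)
G(g) = -6 + 2*g
x(q) = -4 (x(q) = (-6 + 2*1)*(-3 + 4) = (-6 + 2)*1 = -4*1 = -4)
x(L) + Q = -4 + 390 = 386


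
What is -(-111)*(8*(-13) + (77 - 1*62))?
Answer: -9879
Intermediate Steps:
-(-111)*(8*(-13) + (77 - 1*62)) = -(-111)*(-104 + (77 - 62)) = -(-111)*(-104 + 15) = -(-111)*(-89) = -1*9879 = -9879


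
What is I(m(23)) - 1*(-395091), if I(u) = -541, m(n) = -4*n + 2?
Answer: 394550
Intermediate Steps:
m(n) = 2 - 4*n
I(m(23)) - 1*(-395091) = -541 - 1*(-395091) = -541 + 395091 = 394550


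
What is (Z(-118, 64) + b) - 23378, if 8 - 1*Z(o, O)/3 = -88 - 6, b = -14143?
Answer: -37215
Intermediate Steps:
Z(o, O) = 306 (Z(o, O) = 24 - 3*(-88 - 6) = 24 - 3*(-94) = 24 + 282 = 306)
(Z(-118, 64) + b) - 23378 = (306 - 14143) - 23378 = -13837 - 23378 = -37215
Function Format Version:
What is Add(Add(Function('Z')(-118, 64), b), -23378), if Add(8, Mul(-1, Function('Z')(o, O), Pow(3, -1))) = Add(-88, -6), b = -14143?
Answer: -37215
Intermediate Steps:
Function('Z')(o, O) = 306 (Function('Z')(o, O) = Add(24, Mul(-3, Add(-88, -6))) = Add(24, Mul(-3, -94)) = Add(24, 282) = 306)
Add(Add(Function('Z')(-118, 64), b), -23378) = Add(Add(306, -14143), -23378) = Add(-13837, -23378) = -37215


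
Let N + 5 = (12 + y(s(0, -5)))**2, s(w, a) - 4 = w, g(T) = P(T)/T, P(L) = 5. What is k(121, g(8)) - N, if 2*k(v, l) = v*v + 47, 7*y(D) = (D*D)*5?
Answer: 333205/49 ≈ 6800.1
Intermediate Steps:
g(T) = 5/T
s(w, a) = 4 + w
y(D) = 5*D**2/7 (y(D) = ((D*D)*5)/7 = (D**2*5)/7 = (5*D**2)/7 = 5*D**2/7)
k(v, l) = 47/2 + v**2/2 (k(v, l) = (v*v + 47)/2 = (v**2 + 47)/2 = (47 + v**2)/2 = 47/2 + v**2/2)
N = 26651/49 (N = -5 + (12 + 5*(4 + 0)**2/7)**2 = -5 + (12 + (5/7)*4**2)**2 = -5 + (12 + (5/7)*16)**2 = -5 + (12 + 80/7)**2 = -5 + (164/7)**2 = -5 + 26896/49 = 26651/49 ≈ 543.90)
k(121, g(8)) - N = (47/2 + (1/2)*121**2) - 1*26651/49 = (47/2 + (1/2)*14641) - 26651/49 = (47/2 + 14641/2) - 26651/49 = 7344 - 26651/49 = 333205/49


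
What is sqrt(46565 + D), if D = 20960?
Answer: 5*sqrt(2701) ≈ 259.86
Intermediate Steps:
sqrt(46565 + D) = sqrt(46565 + 20960) = sqrt(67525) = 5*sqrt(2701)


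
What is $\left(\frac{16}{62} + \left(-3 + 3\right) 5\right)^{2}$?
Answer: $\frac{64}{961} \approx 0.066597$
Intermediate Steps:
$\left(\frac{16}{62} + \left(-3 + 3\right) 5\right)^{2} = \left(16 \cdot \frac{1}{62} + 0 \cdot 5\right)^{2} = \left(\frac{8}{31} + 0\right)^{2} = \left(\frac{8}{31}\right)^{2} = \frac{64}{961}$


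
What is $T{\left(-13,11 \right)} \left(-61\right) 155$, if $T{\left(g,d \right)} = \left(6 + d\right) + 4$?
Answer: $-198555$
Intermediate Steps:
$T{\left(g,d \right)} = 10 + d$
$T{\left(-13,11 \right)} \left(-61\right) 155 = \left(10 + 11\right) \left(-61\right) 155 = 21 \left(-61\right) 155 = \left(-1281\right) 155 = -198555$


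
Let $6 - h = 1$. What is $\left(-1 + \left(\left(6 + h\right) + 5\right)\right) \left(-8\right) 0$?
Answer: $0$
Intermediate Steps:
$h = 5$ ($h = 6 - 1 = 5$)
$\left(-1 + \left(\left(6 + h\right) + 5\right)\right) \left(-8\right) 0 = \left(-1 + \left(\left(6 + 5\right) + 5\right)\right) \left(-8\right) 0 = \left(-1 + \left(11 + 5\right)\right) \left(-8\right) 0 = \left(-1 + 16\right) \left(-8\right) 0 = 15 \left(-8\right) 0 = \left(-120\right) 0 = 0$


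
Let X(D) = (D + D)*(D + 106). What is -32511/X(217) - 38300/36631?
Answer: -937125863/733572406 ≈ -1.2775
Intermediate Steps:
X(D) = 2*D*(106 + D) (X(D) = (2*D)*(106 + D) = 2*D*(106 + D))
-32511/X(217) - 38300/36631 = -32511*1/(434*(106 + 217)) - 38300/36631 = -32511/(2*217*323) - 38300*1/36631 = -32511/140182 - 38300/36631 = -937125863/733572406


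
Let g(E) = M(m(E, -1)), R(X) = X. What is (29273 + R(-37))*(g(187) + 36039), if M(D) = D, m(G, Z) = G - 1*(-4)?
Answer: 1059220280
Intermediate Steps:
m(G, Z) = 4 + G (m(G, Z) = G + 4 = 4 + G)
g(E) = 4 + E
(29273 + R(-37))*(g(187) + 36039) = (29273 - 37)*((4 + 187) + 36039) = 29236*(191 + 36039) = 29236*36230 = 1059220280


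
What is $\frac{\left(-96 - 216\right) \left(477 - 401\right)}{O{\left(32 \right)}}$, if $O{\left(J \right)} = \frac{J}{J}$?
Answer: $-23712$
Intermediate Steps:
$O{\left(J \right)} = 1$
$\frac{\left(-96 - 216\right) \left(477 - 401\right)}{O{\left(32 \right)}} = \frac{\left(-96 - 216\right) \left(477 - 401\right)}{1} = \left(-312\right) 76 \cdot 1 = \left(-23712\right) 1 = -23712$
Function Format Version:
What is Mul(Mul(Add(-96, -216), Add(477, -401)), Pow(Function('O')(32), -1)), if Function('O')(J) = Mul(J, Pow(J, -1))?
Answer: -23712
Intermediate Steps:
Function('O')(J) = 1
Mul(Mul(Add(-96, -216), Add(477, -401)), Pow(Function('O')(32), -1)) = Mul(Mul(Add(-96, -216), Add(477, -401)), Pow(1, -1)) = Mul(Mul(-312, 76), 1) = Mul(-23712, 1) = -23712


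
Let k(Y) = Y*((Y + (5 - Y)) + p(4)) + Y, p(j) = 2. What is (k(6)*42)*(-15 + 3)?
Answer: -24192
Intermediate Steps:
k(Y) = 8*Y (k(Y) = Y*((Y + (5 - Y)) + 2) + Y = Y*(5 + 2) + Y = Y*7 + Y = 7*Y + Y = 8*Y)
(k(6)*42)*(-15 + 3) = ((8*6)*42)*(-15 + 3) = (48*42)*(-12) = 2016*(-12) = -24192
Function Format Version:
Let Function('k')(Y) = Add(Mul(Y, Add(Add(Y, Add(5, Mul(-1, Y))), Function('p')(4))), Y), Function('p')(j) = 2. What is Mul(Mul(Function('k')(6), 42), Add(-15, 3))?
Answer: -24192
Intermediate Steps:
Function('k')(Y) = Mul(8, Y) (Function('k')(Y) = Add(Mul(Y, Add(Add(Y, Add(5, Mul(-1, Y))), 2)), Y) = Add(Mul(Y, Add(5, 2)), Y) = Add(Mul(Y, 7), Y) = Add(Mul(7, Y), Y) = Mul(8, Y))
Mul(Mul(Function('k')(6), 42), Add(-15, 3)) = Mul(Mul(Mul(8, 6), 42), Add(-15, 3)) = Mul(Mul(48, 42), -12) = Mul(2016, -12) = -24192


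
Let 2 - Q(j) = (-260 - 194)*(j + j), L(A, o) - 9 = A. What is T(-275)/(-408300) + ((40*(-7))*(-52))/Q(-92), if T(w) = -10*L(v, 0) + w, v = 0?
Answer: -591435809/3410693220 ≈ -0.17341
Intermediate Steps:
L(A, o) = 9 + A
Q(j) = 2 + 908*j (Q(j) = 2 - (-260 - 194)*(j + j) = 2 - (-454)*2*j = 2 - (-908)*j = 2 + 908*j)
T(w) = -90 + w (T(w) = -10*(9 + 0) + w = -10*9 + w = -90 + w)
T(-275)/(-408300) + ((40*(-7))*(-52))/Q(-92) = (-90 - 275)/(-408300) + ((40*(-7))*(-52))/(2 + 908*(-92)) = -365*(-1/408300) + (-280*(-52))/(2 - 83536) = 73/81660 + 14560/(-83534) = 73/81660 + 14560*(-1/83534) = 73/81660 - 7280/41767 = -591435809/3410693220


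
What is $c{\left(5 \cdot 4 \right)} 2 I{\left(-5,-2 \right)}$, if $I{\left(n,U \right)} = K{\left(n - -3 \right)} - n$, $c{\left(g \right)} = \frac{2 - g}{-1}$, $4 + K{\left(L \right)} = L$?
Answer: $-36$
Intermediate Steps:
$K{\left(L \right)} = -4 + L$
$c{\left(g \right)} = -2 + g$ ($c{\left(g \right)} = \left(2 - g\right) \left(-1\right) = -2 + g$)
$I{\left(n,U \right)} = -1$ ($I{\left(n,U \right)} = \left(-4 + \left(n - -3\right)\right) - n = \left(-4 + \left(n + 3\right)\right) - n = \left(-4 + \left(3 + n\right)\right) - n = \left(-1 + n\right) - n = -1$)
$c{\left(5 \cdot 4 \right)} 2 I{\left(-5,-2 \right)} = \left(-2 + 5 \cdot 4\right) 2 \left(-1\right) = \left(-2 + 20\right) 2 \left(-1\right) = 18 \cdot 2 \left(-1\right) = 36 \left(-1\right) = -36$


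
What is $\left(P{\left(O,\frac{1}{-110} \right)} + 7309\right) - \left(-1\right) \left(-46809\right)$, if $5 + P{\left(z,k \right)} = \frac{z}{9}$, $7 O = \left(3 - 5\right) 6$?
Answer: $- \frac{829609}{21} \approx -39505.0$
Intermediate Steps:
$O = - \frac{12}{7}$ ($O = \frac{\left(3 - 5\right) 6}{7} = \frac{\left(-2\right) 6}{7} = \frac{1}{7} \left(-12\right) = - \frac{12}{7} \approx -1.7143$)
$P{\left(z,k \right)} = -5 + \frac{z}{9}$
$\left(P{\left(O,\frac{1}{-110} \right)} + 7309\right) - \left(-1\right) \left(-46809\right) = \left(\left(-5 + \frac{1}{9} \left(- \frac{12}{7}\right)\right) + 7309\right) - \left(-1\right) \left(-46809\right) = \left(\left(-5 - \frac{4}{21}\right) + 7309\right) - 46809 = \left(- \frac{109}{21} + 7309\right) - 46809 = \frac{153380}{21} - 46809 = - \frac{829609}{21}$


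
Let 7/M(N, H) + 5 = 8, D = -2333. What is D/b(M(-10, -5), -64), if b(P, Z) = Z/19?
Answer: 44327/64 ≈ 692.61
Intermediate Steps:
M(N, H) = 7/3 (M(N, H) = 7/(-5 + 8) = 7/3)
b(P, Z) = Z/19 (b(P, Z) = Z*(1/19) = Z/19)
D/b(M(-10, -5), -64) = -2333/((1/19)*(-64)) = -2333/(-64/19) = -2333*(-19/64) = 44327/64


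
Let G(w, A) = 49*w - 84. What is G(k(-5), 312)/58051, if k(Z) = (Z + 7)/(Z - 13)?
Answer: -115/74637 ≈ -0.0015408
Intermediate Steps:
k(Z) = (7 + Z)/(-13 + Z)
G(w, A) = -84 + 49*w
G(k(-5), 312)/58051 = (-84 + 49*((7 - 5)/(-13 - 5)))/58051 = (-84 + 49*(2/(-18)))*(1/58051) = (-84 + 49*(-1/18*2))*(1/58051) = (-84 + 49*(-⅑))*(1/58051) = (-84 - 49/9)*(1/58051) = -805/9*1/58051 = -115/74637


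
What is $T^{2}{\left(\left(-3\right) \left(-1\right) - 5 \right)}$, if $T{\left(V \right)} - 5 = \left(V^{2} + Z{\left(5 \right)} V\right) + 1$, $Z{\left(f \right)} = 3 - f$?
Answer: $196$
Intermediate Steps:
$T{\left(V \right)} = 6 + V^{2} - 2 V$ ($T{\left(V \right)} = 5 + \left(\left(V^{2} + \left(3 - 5\right) V\right) + 1\right) = 5 + \left(\left(V^{2} - 2 V\right) + 1\right) = 5 + \left(1 + V^{2} - 2 V\right) = 6 + V^{2} - 2 V$)
$T^{2}{\left(\left(-3\right) \left(-1\right) - 5 \right)} = \left(6 + \left(\left(-3\right) \left(-1\right) - 5\right)^{2} - 2 \left(\left(-3\right) \left(-1\right) - 5\right)\right)^{2} = \left(6 + \left(3 - 5\right)^{2} - 2 \left(3 - 5\right)\right)^{2} = \left(6 + \left(-2\right)^{2} - -4\right)^{2} = \left(6 + 4 + 4\right)^{2} = 14^{2} = 196$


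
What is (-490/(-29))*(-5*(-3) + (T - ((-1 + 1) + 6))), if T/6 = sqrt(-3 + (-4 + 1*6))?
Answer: 4410/29 + 2940*I/29 ≈ 152.07 + 101.38*I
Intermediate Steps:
T = 6*I (T = 6*sqrt(-3 + (-4 + 1*6)) = 6*sqrt(-3 + (-4 + 6)) = 6*sqrt(-3 + 2) = 6*sqrt(-1) = 6*I ≈ 6.0*I)
(-490/(-29))*(-5*(-3) + (T - ((-1 + 1) + 6))) = (-490/(-29))*(-5*(-3) + (6*I - ((-1 + 1) + 6))) = (-490*(-1/29))*(15 + (6*I - (0 + 6))) = 490*(15 + (6*I - 1*6))/29 = 490*(15 + (6*I - 6))/29 = 490*(15 + (-6 + 6*I))/29 = 490*(9 + 6*I)/29 = 4410/29 + 2940*I/29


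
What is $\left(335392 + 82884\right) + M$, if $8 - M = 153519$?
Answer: $264765$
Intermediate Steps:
$M = -153511$ ($M = 8 - 153519 = -153511$)
$\left(335392 + 82884\right) + M = \left(335392 + 82884\right) - 153511 = 418276 - 153511 = 264765$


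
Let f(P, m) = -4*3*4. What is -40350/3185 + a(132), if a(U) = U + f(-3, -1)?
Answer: 45438/637 ≈ 71.331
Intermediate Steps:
f(P, m) = -48 (f(P, m) = -12*4 = -48)
a(U) = -48 + U (a(U) = U - 48 = -48 + U)
-40350/3185 + a(132) = -40350/3185 + (-48 + 132) = -40350*1/3185 + 84 = -8070/637 + 84 = 45438/637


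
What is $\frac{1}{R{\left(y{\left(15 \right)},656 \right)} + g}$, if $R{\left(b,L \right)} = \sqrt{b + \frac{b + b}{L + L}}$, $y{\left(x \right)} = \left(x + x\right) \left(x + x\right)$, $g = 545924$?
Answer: $\frac{89531536}{48877414111439} - \frac{90 \sqrt{2993}}{48877414111439} \approx 1.8317 \cdot 10^{-6}$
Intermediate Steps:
$y{\left(x \right)} = 4 x^{2}$ ($y{\left(x \right)} = 2 x 2 x = 4 x^{2}$)
$R{\left(b,L \right)} = \sqrt{b + \frac{b}{L}}$ ($R{\left(b,L \right)} = \sqrt{b + \frac{2 b}{2 L}} = \sqrt{b + 2 b \frac{1}{2 L}} = \sqrt{b + \frac{b}{L}}$)
$\frac{1}{R{\left(y{\left(15 \right)},656 \right)} + g} = \frac{1}{\sqrt{4 \cdot 15^{2} + \frac{4 \cdot 15^{2}}{656}} + 545924} = \frac{1}{\sqrt{4 \cdot 225 + 4 \cdot 225 \cdot \frac{1}{656}} + 545924} = \frac{1}{\sqrt{900 + 900 \cdot \frac{1}{656}} + 545924} = \frac{1}{\sqrt{900 + \frac{225}{164}} + 545924} = \frac{1}{\sqrt{\frac{147825}{164}} + 545924} = \frac{1}{\frac{45 \sqrt{2993}}{82} + 545924} = \frac{1}{545924 + \frac{45 \sqrt{2993}}{82}}$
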